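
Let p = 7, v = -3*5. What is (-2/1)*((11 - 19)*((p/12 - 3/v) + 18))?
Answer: 4508/15 ≈ 300.53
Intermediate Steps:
v = -15
(-2/1)*((11 - 19)*((p/12 - 3/v) + 18)) = (-2/1)*((11 - 19)*((7/12 - 3/(-15)) + 18)) = (1*(-2))*(-8*((7*(1/12) - 3*(-1/15)) + 18)) = -(-16)*((7/12 + ⅕) + 18) = -(-16)*(47/60 + 18) = -(-16)*1127/60 = -2*(-2254/15) = 4508/15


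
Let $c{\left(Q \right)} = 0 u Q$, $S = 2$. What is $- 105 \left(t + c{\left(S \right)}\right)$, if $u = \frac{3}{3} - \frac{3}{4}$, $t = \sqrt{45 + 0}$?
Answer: $- 315 \sqrt{5} \approx -704.36$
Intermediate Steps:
$t = 3 \sqrt{5}$ ($t = \sqrt{45} = 3 \sqrt{5} \approx 6.7082$)
$u = \frac{1}{4}$ ($u = 3 \cdot \frac{1}{3} - \frac{3}{4} = 1 - \frac{3}{4} = \frac{1}{4} \approx 0.25$)
$c{\left(Q \right)} = 0$ ($c{\left(Q \right)} = 0 \cdot \frac{1}{4} Q = 0 Q = 0$)
$- 105 \left(t + c{\left(S \right)}\right) = - 105 \left(3 \sqrt{5} + 0\right) = - 105 \cdot 3 \sqrt{5} = - 315 \sqrt{5}$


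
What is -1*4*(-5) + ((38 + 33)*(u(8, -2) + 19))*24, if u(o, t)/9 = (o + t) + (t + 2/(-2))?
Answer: 78404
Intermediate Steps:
u(o, t) = -9 + 9*o + 18*t (u(o, t) = 9*((o + t) + (t + 2/(-2))) = 9*((o + t) + (t + 2*(-½))) = 9*((o + t) + (t - 1)) = 9*((o + t) + (-1 + t)) = 9*(-1 + o + 2*t) = -9 + 9*o + 18*t)
-1*4*(-5) + ((38 + 33)*(u(8, -2) + 19))*24 = -1*4*(-5) + ((38 + 33)*((-9 + 9*8 + 18*(-2)) + 19))*24 = -4*(-5) + (71*((-9 + 72 - 36) + 19))*24 = 20 + (71*(27 + 19))*24 = 20 + (71*46)*24 = 20 + 3266*24 = 20 + 78384 = 78404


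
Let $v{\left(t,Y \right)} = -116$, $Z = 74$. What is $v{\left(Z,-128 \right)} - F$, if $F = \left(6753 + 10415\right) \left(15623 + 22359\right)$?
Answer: $-652075092$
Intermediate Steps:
$F = 652074976$ ($F = 17168 \cdot 37982 = 652074976$)
$v{\left(Z,-128 \right)} - F = -116 - 652074976 = -652075092$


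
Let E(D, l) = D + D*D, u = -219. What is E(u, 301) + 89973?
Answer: 137715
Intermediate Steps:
E(D, l) = D + D²
E(u, 301) + 89973 = -219*(1 - 219) + 89973 = -219*(-218) + 89973 = 47742 + 89973 = 137715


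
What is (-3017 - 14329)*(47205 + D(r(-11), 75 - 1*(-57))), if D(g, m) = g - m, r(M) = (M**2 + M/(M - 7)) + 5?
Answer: -2456173363/3 ≈ -8.1872e+8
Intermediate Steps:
r(M) = 5 + M**2 + M/(-7 + M) (r(M) = (M**2 + M/(-7 + M)) + 5 = 5 + M**2 + M/(-7 + M))
(-3017 - 14329)*(47205 + D(r(-11), 75 - 1*(-57))) = (-3017 - 14329)*(47205 + ((-35 + (-11)**3 - 7*(-11)**2 + 6*(-11))/(-7 - 11) - (75 - 1*(-57)))) = -17346*(47205 + ((-35 - 1331 - 7*121 - 66)/(-18) - (75 + 57))) = -17346*(47205 + (-(-35 - 1331 - 847 - 66)/18 - 1*132)) = -17346*(47205 + (-1/18*(-2279) - 132)) = -17346*(47205 + (2279/18 - 132)) = -17346*(47205 - 97/18) = -17346*849593/18 = -2456173363/3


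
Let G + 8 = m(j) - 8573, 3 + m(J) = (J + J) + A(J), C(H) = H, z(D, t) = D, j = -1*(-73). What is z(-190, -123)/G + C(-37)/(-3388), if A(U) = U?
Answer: 27235/809732 ≈ 0.033635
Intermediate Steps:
j = 73
m(J) = -3 + 3*J (m(J) = -3 + ((J + J) + J) = -3 + (2*J + J) = -3 + 3*J)
G = -8365 (G = -8 + ((-3 + 3*73) - 8573) = -8 + ((-3 + 219) - 8573) = -8 + (216 - 8573) = -8 - 8357 = -8365)
z(-190, -123)/G + C(-37)/(-3388) = -190/(-8365) - 37/(-3388) = -190*(-1/8365) - 37*(-1/3388) = 38/1673 + 37/3388 = 27235/809732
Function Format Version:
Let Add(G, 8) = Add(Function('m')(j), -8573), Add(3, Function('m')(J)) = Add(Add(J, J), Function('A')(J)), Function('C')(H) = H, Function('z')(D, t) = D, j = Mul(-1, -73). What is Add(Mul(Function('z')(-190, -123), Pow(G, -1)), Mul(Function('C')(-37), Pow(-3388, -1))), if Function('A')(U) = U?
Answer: Rational(27235, 809732) ≈ 0.033635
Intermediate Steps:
j = 73
Function('m')(J) = Add(-3, Mul(3, J)) (Function('m')(J) = Add(-3, Add(Add(J, J), J)) = Add(-3, Add(Mul(2, J), J)) = Add(-3, Mul(3, J)))
G = -8365 (G = Add(-8, Add(Add(-3, Mul(3, 73)), -8573)) = Add(-8, Add(Add(-3, 219), -8573)) = Add(-8, Add(216, -8573)) = Add(-8, -8357) = -8365)
Add(Mul(Function('z')(-190, -123), Pow(G, -1)), Mul(Function('C')(-37), Pow(-3388, -1))) = Add(Mul(-190, Pow(-8365, -1)), Mul(-37, Pow(-3388, -1))) = Add(Mul(-190, Rational(-1, 8365)), Mul(-37, Rational(-1, 3388))) = Add(Rational(38, 1673), Rational(37, 3388)) = Rational(27235, 809732)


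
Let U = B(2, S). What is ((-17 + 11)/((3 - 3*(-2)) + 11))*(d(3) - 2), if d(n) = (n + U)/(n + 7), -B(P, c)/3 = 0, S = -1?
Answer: 51/100 ≈ 0.51000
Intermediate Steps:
B(P, c) = 0 (B(P, c) = -3*0 = 0)
U = 0
d(n) = n/(7 + n) (d(n) = (n + 0)/(n + 7) = n/(7 + n))
((-17 + 11)/((3 - 3*(-2)) + 11))*(d(3) - 2) = ((-17 + 11)/((3 - 3*(-2)) + 11))*(3/(7 + 3) - 2) = (-6/((3 + 6) + 11))*(3/10 - 2) = (-6/(9 + 11))*(3*(⅒) - 2) = (-6/20)*(3/10 - 2) = -6*1/20*(-17/10) = -3/10*(-17/10) = 51/100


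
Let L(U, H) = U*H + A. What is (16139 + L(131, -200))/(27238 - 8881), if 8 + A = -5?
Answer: -3358/6119 ≈ -0.54878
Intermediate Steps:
A = -13 (A = -8 - 5 = -13)
L(U, H) = -13 + H*U (L(U, H) = U*H - 13 = H*U - 13 = -13 + H*U)
(16139 + L(131, -200))/(27238 - 8881) = (16139 + (-13 - 200*131))/(27238 - 8881) = (16139 + (-13 - 26200))/18357 = (16139 - 26213)*(1/18357) = -10074*1/18357 = -3358/6119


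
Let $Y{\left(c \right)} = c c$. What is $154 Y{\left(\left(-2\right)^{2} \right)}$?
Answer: $2464$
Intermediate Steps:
$Y{\left(c \right)} = c^{2}$
$154 Y{\left(\left(-2\right)^{2} \right)} = 154 \left(\left(-2\right)^{2}\right)^{2} = 154 \cdot 4^{2} = 154 \cdot 16 = 2464$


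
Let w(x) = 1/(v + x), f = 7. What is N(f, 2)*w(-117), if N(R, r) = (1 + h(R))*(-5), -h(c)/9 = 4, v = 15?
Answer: -175/102 ≈ -1.7157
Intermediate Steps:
h(c) = -36 (h(c) = -9*4 = -36)
N(R, r) = 175 (N(R, r) = (1 - 36)*(-5) = -35*(-5) = 175)
w(x) = 1/(15 + x)
N(f, 2)*w(-117) = 175/(15 - 117) = 175/(-102) = 175*(-1/102) = -175/102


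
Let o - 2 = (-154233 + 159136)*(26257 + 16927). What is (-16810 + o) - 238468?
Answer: 211475876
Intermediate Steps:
o = 211731154 (o = 2 + (-154233 + 159136)*(26257 + 16927) = 2 + 4903*43184 = 2 + 211731152 = 211731154)
(-16810 + o) - 238468 = (-16810 + 211731154) - 238468 = 211714344 - 238468 = 211475876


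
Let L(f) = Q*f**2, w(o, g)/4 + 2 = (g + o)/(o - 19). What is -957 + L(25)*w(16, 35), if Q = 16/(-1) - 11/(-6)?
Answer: 2015879/3 ≈ 6.7196e+5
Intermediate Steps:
Q = -85/6 (Q = 16*(-1) - 11*(-1/6) = -16 + 11/6 = -85/6 ≈ -14.167)
w(o, g) = -8 + 4*(g + o)/(-19 + o) (w(o, g) = -8 + 4*((g + o)/(o - 19)) = -8 + 4*((g + o)/(-19 + o)) = -8 + 4*(g + o)/(-19 + o))
L(f) = -85*f**2/6
-957 + L(25)*w(16, 35) = -957 + (-85/6*25**2)*(4*(38 + 35 - 1*16)/(-19 + 16)) = -957 + (-85/6*625)*(4*(38 + 35 - 16)/(-3)) = -957 - 106250*(-1)*57/(3*3) = -957 - 53125/6*(-76) = -957 + 2018750/3 = 2015879/3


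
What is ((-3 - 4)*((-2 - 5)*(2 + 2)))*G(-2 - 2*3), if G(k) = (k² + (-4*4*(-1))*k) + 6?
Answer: -11368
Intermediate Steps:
G(k) = 6 + k² + 16*k (G(k) = (k² + (-16*(-1))*k) + 6 = (k² + 16*k) + 6 = 6 + k² + 16*k)
((-3 - 4)*((-2 - 5)*(2 + 2)))*G(-2 - 2*3) = ((-3 - 4)*((-2 - 5)*(2 + 2)))*(6 + (-2 - 2*3)² + 16*(-2 - 2*3)) = (-(-49)*4)*(6 + (-2 - 6)² + 16*(-2 - 6)) = (-7*(-28))*(6 + (-8)² + 16*(-8)) = 196*(6 + 64 - 128) = 196*(-58) = -11368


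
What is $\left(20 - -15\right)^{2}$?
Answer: $1225$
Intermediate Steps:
$\left(20 - -15\right)^{2} = \left(20 + 15\right)^{2} = 35^{2} = 1225$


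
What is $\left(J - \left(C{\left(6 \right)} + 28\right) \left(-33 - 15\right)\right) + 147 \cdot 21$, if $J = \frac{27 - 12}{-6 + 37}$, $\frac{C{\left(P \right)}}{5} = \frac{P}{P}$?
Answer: $\frac{144816}{31} \approx 4671.5$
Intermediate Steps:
$C{\left(P \right)} = 5$ ($C{\left(P \right)} = 5 \frac{P}{P} = 5 \cdot 1 = 5$)
$J = \frac{15}{31} \approx 0.48387$
$\left(J - \left(C{\left(6 \right)} + 28\right) \left(-33 - 15\right)\right) + 147 \cdot 21 = \left(\frac{15}{31} - \left(5 + 28\right) \left(-33 - 15\right)\right) + 147 \cdot 21 = \left(\frac{15}{31} - 33 \left(-48\right)\right) + 3087 = \left(\frac{15}{31} - -1584\right) + 3087 = \left(\frac{15}{31} + 1584\right) + 3087 = \frac{49119}{31} + 3087 = \frac{144816}{31}$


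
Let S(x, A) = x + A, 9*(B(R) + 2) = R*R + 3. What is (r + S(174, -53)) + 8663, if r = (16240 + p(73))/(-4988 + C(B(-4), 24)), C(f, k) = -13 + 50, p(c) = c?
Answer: 43473271/4951 ≈ 8780.7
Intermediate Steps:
B(R) = -5/3 + R²/9 (B(R) = -2 + (R*R + 3)/9 = -2 + (R² + 3)/9 = -2 + (3 + R²)/9 = -2 + (⅓ + R²/9) = -5/3 + R²/9)
C(f, k) = 37
S(x, A) = A + x
r = -16313/4951 (r = (16240 + 73)/(-4988 + 37) = 16313/(-4951) = 16313*(-1/4951) = -16313/4951 ≈ -3.2949)
(r + S(174, -53)) + 8663 = (-16313/4951 + (-53 + 174)) + 8663 = (-16313/4951 + 121) + 8663 = 582758/4951 + 8663 = 43473271/4951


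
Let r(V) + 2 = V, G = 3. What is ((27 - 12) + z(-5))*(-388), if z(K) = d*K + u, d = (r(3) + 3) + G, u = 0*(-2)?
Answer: 7760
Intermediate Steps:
r(V) = -2 + V
u = 0
d = 7 (d = ((-2 + 3) + 3) + 3 = (1 + 3) + 3 = 4 + 3 = 7)
z(K) = 7*K (z(K) = 7*K + 0 = 7*K)
((27 - 12) + z(-5))*(-388) = ((27 - 12) + 7*(-5))*(-388) = (15 - 35)*(-388) = -20*(-388) = 7760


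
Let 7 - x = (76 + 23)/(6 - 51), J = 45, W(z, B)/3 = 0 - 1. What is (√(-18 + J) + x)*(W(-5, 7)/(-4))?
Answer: 69/10 + 9*√3/4 ≈ 10.797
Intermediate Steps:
W(z, B) = -3 (W(z, B) = 3*(0 - 1) = 3*(-1) = -3)
x = 46/5 (x = 7 - (76 + 23)/(6 - 51) = 7 - 99/(-45) = 7 - 99*(-1)/45 = 7 - 1*(-11/5) = 7 + 11/5 = 46/5 ≈ 9.2000)
(√(-18 + J) + x)*(W(-5, 7)/(-4)) = (√(-18 + 45) + 46/5)*(-3/(-4)) = (√27 + 46/5)*(-3*(-¼)) = (3*√3 + 46/5)*(¾) = (46/5 + 3*√3)*(¾) = 69/10 + 9*√3/4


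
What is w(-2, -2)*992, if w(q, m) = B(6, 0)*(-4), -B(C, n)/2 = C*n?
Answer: 0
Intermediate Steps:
B(C, n) = -2*C*n
w(q, m) = 0 (w(q, m) = -2*6*0*(-4) = 0*(-4) = 0)
w(-2, -2)*992 = 0*992 = 0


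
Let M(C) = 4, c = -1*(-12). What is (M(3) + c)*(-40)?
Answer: -640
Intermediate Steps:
c = 12
(M(3) + c)*(-40) = (4 + 12)*(-40) = 16*(-40) = -640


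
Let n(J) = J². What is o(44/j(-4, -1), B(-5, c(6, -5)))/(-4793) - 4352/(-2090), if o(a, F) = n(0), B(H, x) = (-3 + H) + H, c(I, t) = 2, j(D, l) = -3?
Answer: 2176/1045 ≈ 2.0823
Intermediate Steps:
B(H, x) = -3 + 2*H
o(a, F) = 0 (o(a, F) = 0² = 0)
o(44/j(-4, -1), B(-5, c(6, -5)))/(-4793) - 4352/(-2090) = 0/(-4793) - 4352/(-2090) = 0*(-1/4793) - 4352*(-1/2090) = 0 + 2176/1045 = 2176/1045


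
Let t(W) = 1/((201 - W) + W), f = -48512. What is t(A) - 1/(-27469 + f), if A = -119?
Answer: 25394/5090727 ≈ 0.0049883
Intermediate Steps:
t(W) = 1/201
t(A) - 1/(-27469 + f) = 1/201 - 1/(-27469 - 48512) = 1/201 - 1/(-75981) = 1/201 - 1*(-1/75981) = 1/201 + 1/75981 = 25394/5090727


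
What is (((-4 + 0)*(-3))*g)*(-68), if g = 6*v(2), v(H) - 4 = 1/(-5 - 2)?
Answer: -132192/7 ≈ -18885.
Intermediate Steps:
v(H) = 27/7 (v(H) = 4 + 1/(-5 - 2) = 4 + 1/(-7) = 4 - ⅐ = 27/7)
g = 162/7 (g = 6*(27/7) = 162/7 ≈ 23.143)
(((-4 + 0)*(-3))*g)*(-68) = (((-4 + 0)*(-3))*(162/7))*(-68) = (-4*(-3)*(162/7))*(-68) = (12*(162/7))*(-68) = (1944/7)*(-68) = -132192/7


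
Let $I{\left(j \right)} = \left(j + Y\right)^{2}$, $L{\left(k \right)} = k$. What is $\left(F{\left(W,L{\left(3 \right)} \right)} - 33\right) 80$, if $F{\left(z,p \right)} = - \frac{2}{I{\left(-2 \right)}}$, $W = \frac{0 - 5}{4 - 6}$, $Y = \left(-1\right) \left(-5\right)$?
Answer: $- \frac{23920}{9} \approx -2657.8$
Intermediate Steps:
$Y = 5$
$I{\left(j \right)} = \left(5 + j\right)^{2}$ ($I{\left(j \right)} = \left(j + 5\right)^{2} = \left(5 + j\right)^{2}$)
$W = \frac{5}{2}$ ($W = - \frac{5}{-2} = \left(-5\right) \left(- \frac{1}{2}\right) = \frac{5}{2} \approx 2.5$)
$F{\left(z,p \right)} = - \frac{2}{9}$ ($F{\left(z,p \right)} = - \frac{2}{\left(5 - 2\right)^{2}} = - \frac{2}{3^{2}} = - \frac{2}{9}$)
$\left(F{\left(W,L{\left(3 \right)} \right)} - 33\right) 80 = \left(- \frac{2}{9} - 33\right) 80 = \left(- \frac{299}{9}\right) 80 = - \frac{23920}{9}$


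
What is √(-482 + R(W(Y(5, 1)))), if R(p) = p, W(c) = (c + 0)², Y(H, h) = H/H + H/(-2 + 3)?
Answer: I*√446 ≈ 21.119*I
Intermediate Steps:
Y(H, h) = 1 + H (Y(H, h) = 1 + H/1 = 1 + H*1 = 1 + H)
W(c) = c²
√(-482 + R(W(Y(5, 1)))) = √(-482 + (1 + 5)²) = √(-482 + 6²) = √(-482 + 36) = √(-446) = I*√446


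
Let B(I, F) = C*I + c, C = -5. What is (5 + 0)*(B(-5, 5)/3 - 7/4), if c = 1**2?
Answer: 415/12 ≈ 34.583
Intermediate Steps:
c = 1
B(I, F) = 1 - 5*I (B(I, F) = -5*I + 1 = 1 - 5*I)
(5 + 0)*(B(-5, 5)/3 - 7/4) = (5 + 0)*((1 - 5*(-5))/3 - 7/4) = 5*((1 + 25)*(1/3) - 7*1/4) = 5*(26*(1/3) - 7/4) = 5*(26/3 - 7/4) = 5*(83/12) = 415/12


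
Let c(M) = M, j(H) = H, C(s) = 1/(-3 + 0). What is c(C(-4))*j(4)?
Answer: -4/3 ≈ -1.3333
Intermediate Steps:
C(s) = -⅓ (C(s) = 1/(-3) = -⅓)
c(C(-4))*j(4) = -⅓*4 = -4/3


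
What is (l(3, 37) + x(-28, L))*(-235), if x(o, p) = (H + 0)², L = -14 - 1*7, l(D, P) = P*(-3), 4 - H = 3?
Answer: 25850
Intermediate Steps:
H = 1 (H = 4 - 1*3 = 4 - 3 = 1)
l(D, P) = -3*P
L = -21 (L = -14 - 7 = -21)
x(o, p) = 1 (x(o, p) = (1 + 0)² = 1² = 1)
(l(3, 37) + x(-28, L))*(-235) = (-3*37 + 1)*(-235) = (-111 + 1)*(-235) = -110*(-235) = 25850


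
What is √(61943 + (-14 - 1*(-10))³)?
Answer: √61879 ≈ 248.75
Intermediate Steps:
√(61943 + (-14 - 1*(-10))³) = √(61943 + (-14 + 10)³) = √(61943 + (-4)³) = √(61943 - 64) = √61879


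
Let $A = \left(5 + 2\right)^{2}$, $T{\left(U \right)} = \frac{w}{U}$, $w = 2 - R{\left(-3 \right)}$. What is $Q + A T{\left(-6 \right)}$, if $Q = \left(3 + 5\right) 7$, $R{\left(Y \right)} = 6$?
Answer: $\frac{266}{3} \approx 88.667$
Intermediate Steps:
$w = -4$ ($w = 2 - 6 = -4$)
$T{\left(U \right)} = - \frac{4}{U}$
$Q = 56$ ($Q = 8 \cdot 7 = 56$)
$A = 49$ ($A = 7^{2} = 49$)
$Q + A T{\left(-6 \right)} = 56 + 49 \left(- \frac{4}{-6}\right) = 56 + 49 \left(\left(-4\right) \left(- \frac{1}{6}\right)\right) = 56 + 49 \cdot \frac{2}{3} = 56 + \frac{98}{3} = \frac{266}{3}$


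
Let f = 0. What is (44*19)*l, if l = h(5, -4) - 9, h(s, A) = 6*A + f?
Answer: -27588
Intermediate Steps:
h(s, A) = 6*A (h(s, A) = 6*A + 0 = 6*A)
l = -33 (l = 6*(-4) - 9 = -24 - 9 = -33)
(44*19)*l = (44*19)*(-33) = 836*(-33) = -27588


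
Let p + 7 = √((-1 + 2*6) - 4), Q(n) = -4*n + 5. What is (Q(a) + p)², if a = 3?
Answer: (14 - √7)² ≈ 128.92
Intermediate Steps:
Q(n) = 5 - 4*n
p = -7 + √7 (p = -7 + √((-1 + 2*6) - 4) = -7 + √((-1 + 12) - 4) = -7 + √(11 - 4) = -7 + √7 ≈ -4.3542)
(Q(a) + p)² = ((5 - 4*3) + (-7 + √7))² = ((5 - 12) + (-7 + √7))² = (-7 + (-7 + √7))² = (-14 + √7)²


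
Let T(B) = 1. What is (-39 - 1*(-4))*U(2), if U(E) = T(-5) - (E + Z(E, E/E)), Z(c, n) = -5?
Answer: -140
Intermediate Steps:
U(E) = 6 - E (U(E) = 1 - (E - 5) = 1 - (-5 + E) = 1 + (5 - E) = 6 - E)
(-39 - 1*(-4))*U(2) = (-39 - 1*(-4))*(6 - 1*2) = (-39 + 4)*(6 - 2) = -35*4 = -140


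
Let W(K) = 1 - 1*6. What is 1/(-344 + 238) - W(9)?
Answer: 529/106 ≈ 4.9906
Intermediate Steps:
W(K) = -5 (W(K) = 1 - 6 = -5)
1/(-344 + 238) - W(9) = 1/(-344 + 238) - 1*(-5) = 1/(-106) + 5 = -1/106 + 5 = 529/106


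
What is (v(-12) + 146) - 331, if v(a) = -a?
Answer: -173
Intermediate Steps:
(v(-12) + 146) - 331 = (-1*(-12) + 146) - 331 = (12 + 146) - 331 = 158 - 331 = -173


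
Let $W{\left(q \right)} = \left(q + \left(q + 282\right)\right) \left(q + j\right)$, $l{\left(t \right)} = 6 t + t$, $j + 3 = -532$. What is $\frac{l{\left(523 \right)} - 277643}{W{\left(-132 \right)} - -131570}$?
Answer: $- \frac{136991}{59782} \approx -2.2915$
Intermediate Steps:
$j = -535$ ($j = -3 - 532 = -535$)
$l{\left(t \right)} = 7 t$
$W{\left(q \right)} = \left(-535 + q\right) \left(282 + 2 q\right)$ ($W{\left(q \right)} = \left(q + \left(q + 282\right)\right) \left(q - 535\right) = \left(q + \left(282 + q\right)\right) \left(-535 + q\right) = \left(282 + 2 q\right) \left(-535 + q\right) = \left(-535 + q\right) \left(282 + 2 q\right)$)
$\frac{l{\left(523 \right)} - 277643}{W{\left(-132 \right)} - -131570} = \frac{7 \cdot 523 - 277643}{\left(-150870 - -104016 + 2 \left(-132\right)^{2}\right) - -131570} = \frac{3661 - 277643}{\left(-150870 + 104016 + 2 \cdot 17424\right) + 131570} = - \frac{273982}{\left(-150870 + 104016 + 34848\right) + 131570} = - \frac{273982}{-12006 + 131570} = - \frac{273982}{119564} = \left(-273982\right) \frac{1}{119564} = - \frac{136991}{59782}$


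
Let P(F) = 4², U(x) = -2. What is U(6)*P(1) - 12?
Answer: -44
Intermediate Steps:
P(F) = 16
U(6)*P(1) - 12 = -2*16 - 12 = -32 - 12 = -44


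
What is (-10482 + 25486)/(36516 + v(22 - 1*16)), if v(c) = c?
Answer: 7502/18261 ≈ 0.41082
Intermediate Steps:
(-10482 + 25486)/(36516 + v(22 - 1*16)) = (-10482 + 25486)/(36516 + (22 - 1*16)) = 15004/(36516 + (22 - 16)) = 15004/(36516 + 6) = 15004/36522 = 15004*(1/36522) = 7502/18261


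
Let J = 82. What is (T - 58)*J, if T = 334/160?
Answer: -183393/40 ≈ -4584.8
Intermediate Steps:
T = 167/80 (T = 334*(1/160) = 167/80 ≈ 2.0875)
(T - 58)*J = (167/80 - 58)*82 = -4473/80*82 = -183393/40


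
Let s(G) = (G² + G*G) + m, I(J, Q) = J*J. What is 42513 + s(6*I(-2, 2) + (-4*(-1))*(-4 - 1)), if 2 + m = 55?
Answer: 42598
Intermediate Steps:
m = 53 (m = -2 + 55 = 53)
I(J, Q) = J²
s(G) = 53 + 2*G² (s(G) = (G² + G*G) + 53 = (G² + G²) + 53 = 2*G² + 53 = 53 + 2*G²)
42513 + s(6*I(-2, 2) + (-4*(-1))*(-4 - 1)) = 42513 + (53 + 2*(6*(-2)² + (-4*(-1))*(-4 - 1))²) = 42513 + (53 + 2*(6*4 + 4*(-5))²) = 42513 + (53 + 2*(24 - 20)²) = 42513 + (53 + 2*4²) = 42513 + (53 + 2*16) = 42513 + (53 + 32) = 42513 + 85 = 42598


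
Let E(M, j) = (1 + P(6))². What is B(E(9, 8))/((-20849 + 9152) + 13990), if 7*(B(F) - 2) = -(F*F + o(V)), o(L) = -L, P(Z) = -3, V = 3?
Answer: 1/16051 ≈ 6.2301e-5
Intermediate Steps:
E(M, j) = 4 (E(M, j) = (1 - 3)² = (-2)² = 4)
B(F) = 17/7 - F²/7 (B(F) = 2 + (-(F*F - 1*3))/7 = 2 + (-(F² - 3))/7 = 2 + (-(-3 + F²))/7 = 2 + (3 - F²)/7 = 2 + (3/7 - F²/7) = 17/7 - F²/7)
B(E(9, 8))/((-20849 + 9152) + 13990) = (17/7 - ⅐*4²)/((-20849 + 9152) + 13990) = (17/7 - ⅐*16)/(-11697 + 13990) = (17/7 - 16/7)/2293 = (⅐)*(1/2293) = 1/16051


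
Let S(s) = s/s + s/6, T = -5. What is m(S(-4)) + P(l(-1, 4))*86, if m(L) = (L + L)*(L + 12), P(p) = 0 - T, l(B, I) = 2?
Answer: 3944/9 ≈ 438.22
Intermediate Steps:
S(s) = 1 + s/6 (S(s) = 1 + s*(⅙) = 1 + s/6)
P(p) = 5 (P(p) = 0 - 1*(-5) = 0 + 5 = 5)
m(L) = 2*L*(12 + L) (m(L) = (2*L)*(12 + L) = 2*L*(12 + L))
m(S(-4)) + P(l(-1, 4))*86 = 2*(1 + (⅙)*(-4))*(12 + (1 + (⅙)*(-4))) + 5*86 = 2*(1 - ⅔)*(12 + (1 - ⅔)) + 430 = 2*(⅓)*(12 + ⅓) + 430 = 2*(⅓)*(37/3) + 430 = 74/9 + 430 = 3944/9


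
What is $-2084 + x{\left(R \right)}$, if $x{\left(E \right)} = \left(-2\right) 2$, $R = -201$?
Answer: $-2088$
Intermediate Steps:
$x{\left(E \right)} = -4$
$-2084 + x{\left(R \right)} = -2084 - 4 = -2088$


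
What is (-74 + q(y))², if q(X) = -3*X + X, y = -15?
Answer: 1936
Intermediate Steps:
q(X) = -2*X
(-74 + q(y))² = (-74 - 2*(-15))² = (-74 + 30)² = (-44)² = 1936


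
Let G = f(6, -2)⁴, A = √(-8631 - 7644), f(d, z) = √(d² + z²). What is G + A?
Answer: 1600 + 5*I*√651 ≈ 1600.0 + 127.57*I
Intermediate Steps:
A = 5*I*√651 (A = √(-16275) = 5*I*√651 ≈ 127.57*I)
G = 1600 (G = (√(6² + (-2)²))⁴ = (√(36 + 4))⁴ = (√40)⁴ = (2*√10)⁴ = 1600)
G + A = 1600 + 5*I*√651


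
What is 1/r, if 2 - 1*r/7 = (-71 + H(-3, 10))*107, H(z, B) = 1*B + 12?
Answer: 1/36715 ≈ 2.7237e-5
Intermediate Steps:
H(z, B) = 12 + B (H(z, B) = B + 12 = 12 + B)
r = 36715 (r = 14 - 7*(-71 + (12 + 10))*107 = 14 - 7*(-71 + 22)*107 = 14 - (-343)*107 = 14 - 7*(-5243) = 14 + 36701 = 36715)
1/r = 1/36715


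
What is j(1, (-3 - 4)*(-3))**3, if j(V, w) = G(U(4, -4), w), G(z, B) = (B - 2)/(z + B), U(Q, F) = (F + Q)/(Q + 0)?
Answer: 6859/9261 ≈ 0.74063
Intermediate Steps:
U(Q, F) = (F + Q)/Q
G(z, B) = (-2 + B)/(B + z)
j(V, w) = (-2 + w)/w (j(V, w) = (-2 + w)/(w + (-4 + 4)/4) = (-2 + w)/(w + (1/4)*0) = (-2 + w)/(w + 0) = (-2 + w)/w)
j(1, (-3 - 4)*(-3))**3 = ((-2 + (-3 - 4)*(-3))/(((-3 - 4)*(-3))))**3 = ((-2 - 7*(-3))/((-7*(-3))))**3 = ((-2 + 21)/21)**3 = ((1/21)*19)**3 = (19/21)**3 = 6859/9261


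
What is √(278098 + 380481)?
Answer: √658579 ≈ 811.53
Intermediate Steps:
√(278098 + 380481) = √658579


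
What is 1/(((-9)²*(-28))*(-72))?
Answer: 1/163296 ≈ 6.1238e-6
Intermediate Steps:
1/(((-9)²*(-28))*(-72)) = 1/((81*(-28))*(-72)) = 1/(-2268*(-72)) = 1/163296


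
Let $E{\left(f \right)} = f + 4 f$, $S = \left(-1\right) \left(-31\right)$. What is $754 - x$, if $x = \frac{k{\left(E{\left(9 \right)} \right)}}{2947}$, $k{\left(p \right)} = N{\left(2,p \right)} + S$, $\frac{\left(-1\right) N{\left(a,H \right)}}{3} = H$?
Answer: $\frac{2222142}{2947} \approx 754.04$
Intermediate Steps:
$N{\left(a,H \right)} = - 3 H$
$S = 31$
$E{\left(f \right)} = 5 f$
$k{\left(p \right)} = 31 - 3 p$ ($k{\left(p \right)} = - 3 p + 31 = 31 - 3 p$)
$x = - \frac{104}{2947}$ ($x = \frac{31 - 3 \cdot 5 \cdot 9}{2947} = \left(31 - 135\right) \frac{1}{2947} = \left(-104\right) \frac{1}{2947} = - \frac{104}{2947} \approx -0.03529$)
$754 - x = 754 - - \frac{104}{2947} = 754 + \frac{104}{2947} = \frac{2222142}{2947}$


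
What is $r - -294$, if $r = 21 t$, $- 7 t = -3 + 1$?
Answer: $300$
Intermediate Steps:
$t = \frac{2}{7}$ ($t = - \frac{-3 + 1}{7} = \left(- \frac{1}{7}\right) \left(-2\right) = \frac{2}{7} \approx 0.28571$)
$r = 6$ ($r = 21 \cdot \frac{2}{7} = 6$)
$r - -294 = 6 - -294 = 6 + 294 = 300$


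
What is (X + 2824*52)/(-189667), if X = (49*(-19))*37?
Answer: -112401/189667 ≈ -0.59262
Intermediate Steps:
X = -34447 (X = -931*37 = -34447)
(X + 2824*52)/(-189667) = (-34447 + 2824*52)/(-189667) = (-34447 + 146848)*(-1/189667) = 112401*(-1/189667) = -112401/189667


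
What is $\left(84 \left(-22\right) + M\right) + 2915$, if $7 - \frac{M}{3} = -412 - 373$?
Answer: $3443$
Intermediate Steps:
$M = 2376$ ($M = 21 - 3 \left(-412 - 373\right) = 21 - -2355 = 21 + 2355 = 2376$)
$\left(84 \left(-22\right) + M\right) + 2915 = \left(84 \left(-22\right) + 2376\right) + 2915 = \left(-1848 + 2376\right) + 2915 = 528 + 2915 = 3443$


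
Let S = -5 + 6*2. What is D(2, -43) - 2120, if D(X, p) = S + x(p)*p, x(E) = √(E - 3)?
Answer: -2113 - 43*I*√46 ≈ -2113.0 - 291.64*I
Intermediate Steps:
x(E) = √(-3 + E)
S = 7 (S = -5 + 12 = 7)
D(X, p) = 7 + p*√(-3 + p) (D(X, p) = 7 + √(-3 + p)*p = 7 + p*√(-3 + p))
D(2, -43) - 2120 = (7 - 43*√(-3 - 43)) - 2120 = (7 - 43*I*√46) - 2120 = -2113 - 43*I*√46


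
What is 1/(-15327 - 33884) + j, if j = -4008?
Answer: -197237689/49211 ≈ -4008.0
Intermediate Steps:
1/(-15327 - 33884) + j = 1/(-15327 - 33884) - 4008 = 1/(-49211) - 4008 = -1/49211 - 4008 = -197237689/49211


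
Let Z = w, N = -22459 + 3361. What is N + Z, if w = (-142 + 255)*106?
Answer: -7120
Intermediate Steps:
w = 11978 (w = 113*106 = 11978)
N = -19098
Z = 11978
N + Z = -19098 + 11978 = -7120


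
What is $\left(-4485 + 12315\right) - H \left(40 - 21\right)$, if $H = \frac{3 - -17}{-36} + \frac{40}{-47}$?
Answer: $\frac{3323395}{423} \approx 7856.7$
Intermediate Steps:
$H = - \frac{595}{423}$ ($H = \left(3 + 17\right) \left(- \frac{1}{36}\right) + 40 \left(- \frac{1}{47}\right) = 20 \left(- \frac{1}{36}\right) - \frac{40}{47} = - \frac{5}{9} - \frac{40}{47} = - \frac{595}{423} \approx -1.4066$)
$\left(-4485 + 12315\right) - H \left(40 - 21\right) = \left(-4485 + 12315\right) - - \frac{595 \left(40 - 21\right)}{423} = 7830 - \left(- \frac{595}{423}\right) 19 = 7830 - - \frac{11305}{423} = 7830 + \frac{11305}{423} = \frac{3323395}{423}$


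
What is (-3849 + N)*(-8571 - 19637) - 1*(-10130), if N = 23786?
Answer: -562372766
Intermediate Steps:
(-3849 + N)*(-8571 - 19637) - 1*(-10130) = (-3849 + 23786)*(-8571 - 19637) - 1*(-10130) = 19937*(-28208) + 10130 = -562382896 + 10130 = -562372766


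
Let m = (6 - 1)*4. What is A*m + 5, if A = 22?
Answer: 445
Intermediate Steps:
m = 20 (m = 5*4 = 20)
A*m + 5 = 22*20 + 5 = 440 + 5 = 445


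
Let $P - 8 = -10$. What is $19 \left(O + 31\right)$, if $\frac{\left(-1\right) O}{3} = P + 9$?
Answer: $190$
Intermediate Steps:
$P = -2$ ($P = 8 - 10 = -2$)
$O = -21$ ($O = - 3 \left(-2 + 9\right) = \left(-3\right) 7 = -21$)
$19 \left(O + 31\right) = 19 \left(-21 + 31\right) = 19 \cdot 10 = 190$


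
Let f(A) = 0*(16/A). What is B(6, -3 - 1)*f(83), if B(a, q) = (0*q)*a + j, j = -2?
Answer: 0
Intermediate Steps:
B(a, q) = -2 (B(a, q) = (0*q)*a - 2 = 0*a - 2 = 0 - 2 = -2)
f(A) = 0
B(6, -3 - 1)*f(83) = -2*0 = 0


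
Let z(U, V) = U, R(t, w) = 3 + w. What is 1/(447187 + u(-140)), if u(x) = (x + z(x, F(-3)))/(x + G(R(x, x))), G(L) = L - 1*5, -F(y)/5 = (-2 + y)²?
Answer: 141/63053507 ≈ 2.2362e-6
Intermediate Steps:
F(y) = -5*(-2 + y)²
G(L) = -5 + L (G(L) = L - 5 = -5 + L)
u(x) = 2*x/(-2 + 2*x) (u(x) = (x + x)/(x + (-5 + (3 + x))) = (2*x)/(x + (-2 + x)) = (2*x)/(-2 + 2*x) = 2*x/(-2 + 2*x))
1/(447187 + u(-140)) = 1/(447187 - 140/(-1 - 140)) = 1/(447187 - 140/(-141)) = 1/(447187 - 140*(-1/141)) = 1/(447187 + 140/141) = 1/(63053507/141) = 141/63053507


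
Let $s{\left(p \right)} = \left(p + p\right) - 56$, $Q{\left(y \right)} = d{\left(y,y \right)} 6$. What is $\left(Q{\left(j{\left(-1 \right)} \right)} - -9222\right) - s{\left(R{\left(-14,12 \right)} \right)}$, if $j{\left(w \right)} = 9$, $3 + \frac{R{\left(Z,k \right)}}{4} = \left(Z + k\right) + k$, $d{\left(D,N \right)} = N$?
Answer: $9276$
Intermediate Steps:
$R{\left(Z,k \right)} = -12 + 4 Z + 8 k$ ($R{\left(Z,k \right)} = -12 + 4 \left(\left(Z + k\right) + k\right) = -12 + 4 \left(Z + 2 k\right) = -12 + \left(4 Z + 8 k\right) = -12 + 4 Z + 8 k$)
$Q{\left(y \right)} = 6 y$ ($Q{\left(y \right)} = y 6 = 6 y$)
$s{\left(p \right)} = -56 + 2 p$ ($s{\left(p \right)} = 2 p - 56 = -56 + 2 p$)
$\left(Q{\left(j{\left(-1 \right)} \right)} - -9222\right) - s{\left(R{\left(-14,12 \right)} \right)} = \left(6 \cdot 9 - -9222\right) - \left(-56 + 2 \left(-12 + 4 \left(-14\right) + 8 \cdot 12\right)\right) = \left(54 + 9222\right) - \left(-56 + 2 \left(-12 - 56 + 96\right)\right) = 9276 - \left(-56 + 2 \cdot 28\right) = 9276 - \left(-56 + 56\right) = 9276 - 0 = 9276 + 0 = 9276$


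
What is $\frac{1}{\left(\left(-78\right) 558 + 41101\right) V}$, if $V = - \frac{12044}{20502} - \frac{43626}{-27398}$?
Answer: $- \frac{140428449}{341908766755} \approx -0.00041072$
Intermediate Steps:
$V = \frac{141109685}{140428449}$ ($V = \left(-12044\right) \frac{1}{20502} - - \frac{21813}{13699} = - \frac{6022}{10251} + \frac{21813}{13699} = \frac{141109685}{140428449} \approx 1.0049$)
$\frac{1}{\left(\left(-78\right) 558 + 41101\right) V} = \frac{1}{\left(\left(-78\right) 558 + 41101\right) \frac{141109685}{140428449}} = \frac{1}{-43524 + 41101} \cdot \frac{140428449}{141109685} = \frac{1}{-2423} \cdot \frac{140428449}{141109685} = \left(- \frac{1}{2423}\right) \frac{140428449}{141109685} = - \frac{140428449}{341908766755}$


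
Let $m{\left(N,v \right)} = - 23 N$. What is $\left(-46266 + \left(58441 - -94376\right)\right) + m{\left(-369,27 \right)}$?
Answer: $115038$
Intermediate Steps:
$\left(-46266 + \left(58441 - -94376\right)\right) + m{\left(-369,27 \right)} = \left(-46266 + \left(58441 - -94376\right)\right) - -8487 = \left(-46266 + \left(58441 + 94376\right)\right) + 8487 = \left(-46266 + 152817\right) + 8487 = 106551 + 8487 = 115038$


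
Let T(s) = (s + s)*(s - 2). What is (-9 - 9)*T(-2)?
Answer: -288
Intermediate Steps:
T(s) = 2*s*(-2 + s) (T(s) = (2*s)*(-2 + s) = 2*s*(-2 + s))
(-9 - 9)*T(-2) = (-9 - 9)*(2*(-2)*(-2 - 2)) = -36*(-2)*(-4) = -18*16 = -288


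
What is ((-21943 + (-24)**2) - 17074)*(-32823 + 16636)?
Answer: 622244467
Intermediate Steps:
((-21943 + (-24)**2) - 17074)*(-32823 + 16636) = ((-21943 + 576) - 17074)*(-16187) = (-21367 - 17074)*(-16187) = -38441*(-16187) = 622244467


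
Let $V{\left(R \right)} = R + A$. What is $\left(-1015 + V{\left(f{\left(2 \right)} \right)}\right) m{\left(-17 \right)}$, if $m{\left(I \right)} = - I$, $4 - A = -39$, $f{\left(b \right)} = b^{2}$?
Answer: $-16456$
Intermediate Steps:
$A = 43$ ($A = 4 - -39 = 4 + 39 = 43$)
$V{\left(R \right)} = 43 + R$ ($V{\left(R \right)} = R + 43 = 43 + R$)
$\left(-1015 + V{\left(f{\left(2 \right)} \right)}\right) m{\left(-17 \right)} = \left(-1015 + \left(43 + 2^{2}\right)\right) \left(\left(-1\right) \left(-17\right)\right) = \left(-1015 + \left(43 + 4\right)\right) 17 = \left(-1015 + 47\right) 17 = \left(-968\right) 17 = -16456$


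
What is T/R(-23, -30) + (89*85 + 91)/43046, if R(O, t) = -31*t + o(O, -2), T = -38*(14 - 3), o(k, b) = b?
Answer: -2722115/9986672 ≈ -0.27257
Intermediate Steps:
T = -418 (T = -38*11 = -418)
R(O, t) = -2 - 31*t (R(O, t) = -31*t - 2 = -2 - 31*t)
T/R(-23, -30) + (89*85 + 91)/43046 = -418/(-2 - 31*(-30)) + (89*85 + 91)/43046 = -418/(-2 + 930) + (7565 + 91)*(1/43046) = -418/928 + 7656*(1/43046) = -418*1/928 + 3828/21523 = -209/464 + 3828/21523 = -2722115/9986672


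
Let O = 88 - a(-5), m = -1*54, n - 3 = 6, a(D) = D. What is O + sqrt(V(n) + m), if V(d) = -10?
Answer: 93 + 8*I ≈ 93.0 + 8.0*I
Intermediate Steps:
n = 9 (n = 3 + 6 = 9)
m = -54
O = 93 (O = 88 - 1*(-5) = 88 + 5 = 93)
O + sqrt(V(n) + m) = 93 + sqrt(-10 - 54) = 93 + sqrt(-64) = 93 + 8*I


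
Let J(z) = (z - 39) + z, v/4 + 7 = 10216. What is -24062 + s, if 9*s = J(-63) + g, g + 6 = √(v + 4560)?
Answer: -24081 + 2*√1261/3 ≈ -24057.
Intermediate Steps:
v = 40836 (v = -28 + 4*10216 = -28 + 40864 = 40836)
g = -6 + 6*√1261 (g = -6 + √(40836 + 4560) = -6 + √45396 = -6 + 6*√1261 ≈ 207.06)
J(z) = -39 + 2*z (J(z) = (-39 + z) + z = -39 + 2*z)
s = -19 + 2*√1261/3 (s = ((-39 + 2*(-63)) + (-6 + 6*√1261))/9 = ((-39 - 126) + (-6 + 6*√1261))/9 = (-165 + (-6 + 6*√1261))/9 = (-171 + 6*√1261)/9 = -19 + 2*√1261/3 ≈ 4.6737)
-24062 + s = -24062 + (-19 + 2*√1261/3) = -24081 + 2*√1261/3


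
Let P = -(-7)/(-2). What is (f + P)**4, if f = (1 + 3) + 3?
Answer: 2401/16 ≈ 150.06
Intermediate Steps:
P = -7/2 (P = -(-7)*(-1)/2 = -1*7/2 = -7/2 ≈ -3.5000)
f = 7 (f = 4 + 3 = 7)
(f + P)**4 = (7 - 7/2)**4 = (7/2)**4 = 2401/16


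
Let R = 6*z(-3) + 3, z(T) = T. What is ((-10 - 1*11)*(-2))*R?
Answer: -630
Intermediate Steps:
R = -15 (R = 6*(-3) + 3 = -18 + 3 = -15)
((-10 - 1*11)*(-2))*R = ((-10 - 1*11)*(-2))*(-15) = ((-10 - 11)*(-2))*(-15) = -21*(-2)*(-15) = 42*(-15) = -630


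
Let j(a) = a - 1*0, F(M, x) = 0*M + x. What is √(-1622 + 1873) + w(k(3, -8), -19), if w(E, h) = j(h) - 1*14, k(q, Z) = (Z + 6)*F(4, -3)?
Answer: -33 + √251 ≈ -17.157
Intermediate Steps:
F(M, x) = x (F(M, x) = 0 + x = x)
j(a) = a (j(a) = a + 0 = a)
k(q, Z) = -18 - 3*Z (k(q, Z) = (Z + 6)*(-3) = (6 + Z)*(-3) = -18 - 3*Z)
w(E, h) = -14 + h (w(E, h) = h - 1*14 = h - 14 = -14 + h)
√(-1622 + 1873) + w(k(3, -8), -19) = √(-1622 + 1873) + (-14 - 19) = √251 - 33 = -33 + √251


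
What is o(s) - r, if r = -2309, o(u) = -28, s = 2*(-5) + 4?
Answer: 2281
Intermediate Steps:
s = -6 (s = -10 + 4 = -6)
o(s) - r = -28 - 1*(-2309) = -28 + 2309 = 2281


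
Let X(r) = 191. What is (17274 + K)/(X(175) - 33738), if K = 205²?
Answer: -59299/33547 ≈ -1.7676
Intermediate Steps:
K = 42025
(17274 + K)/(X(175) - 33738) = (17274 + 42025)/(191 - 33738) = 59299/(-33547) = 59299*(-1/33547) = -59299/33547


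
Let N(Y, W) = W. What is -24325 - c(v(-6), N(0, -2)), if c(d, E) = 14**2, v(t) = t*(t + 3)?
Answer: -24521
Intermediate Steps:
v(t) = t*(3 + t)
c(d, E) = 196
-24325 - c(v(-6), N(0, -2)) = -24325 - 1*196 = -24325 - 196 = -24521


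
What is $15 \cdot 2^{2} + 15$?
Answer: $75$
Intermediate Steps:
$15 \cdot 2^{2} + 15 = 15 \cdot 4 + 15 = 60 + 15 = 75$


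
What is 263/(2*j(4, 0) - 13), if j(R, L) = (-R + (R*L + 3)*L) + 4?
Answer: -263/13 ≈ -20.231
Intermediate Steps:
j(R, L) = 4 - R + L*(3 + L*R) (j(R, L) = (-R + (L*R + 3)*L) + 4 = (-R + (3 + L*R)*L) + 4 = (-R + L*(3 + L*R)) + 4 = 4 - R + L*(3 + L*R))
263/(2*j(4, 0) - 13) = 263/(2*(4 - 1*4 + 3*0 + 4*0²) - 13) = 263/(2*(4 - 4 + 0 + 4*0) - 13) = 263/(2*(4 - 4 + 0 + 0) - 13) = 263/(2*0 - 13) = 263/(0 - 13) = 263/(-13) = 263*(-1/13) = -263/13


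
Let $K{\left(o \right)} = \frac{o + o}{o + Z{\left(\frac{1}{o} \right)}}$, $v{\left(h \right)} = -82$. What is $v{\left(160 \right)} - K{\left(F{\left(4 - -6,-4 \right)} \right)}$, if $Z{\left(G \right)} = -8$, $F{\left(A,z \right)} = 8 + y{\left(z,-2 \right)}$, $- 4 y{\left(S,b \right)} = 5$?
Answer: $- \frac{356}{5} \approx -71.2$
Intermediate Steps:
$y{\left(S,b \right)} = - \frac{5}{4}$ ($y{\left(S,b \right)} = \left(- \frac{1}{4}\right) 5 = - \frac{5}{4}$)
$F{\left(A,z \right)} = \frac{27}{4}$ ($F{\left(A,z \right)} = 8 - \frac{5}{4} = \frac{27}{4}$)
$K{\left(o \right)} = \frac{2 o}{-8 + o}$ ($K{\left(o \right)} = \frac{o + o}{o - 8} = \frac{2 o}{-8 + o}$)
$v{\left(160 \right)} - K{\left(F{\left(4 - -6,-4 \right)} \right)} = -82 - 2 \cdot \frac{27}{4} \frac{1}{-8 + \frac{27}{4}} = -82 - 2 \cdot \frac{27}{4} \frac{1}{- \frac{5}{4}} = -82 - 2 \cdot \frac{27}{4} \left(- \frac{4}{5}\right) = -82 - - \frac{54}{5} = -82 + \frac{54}{5} = - \frac{356}{5}$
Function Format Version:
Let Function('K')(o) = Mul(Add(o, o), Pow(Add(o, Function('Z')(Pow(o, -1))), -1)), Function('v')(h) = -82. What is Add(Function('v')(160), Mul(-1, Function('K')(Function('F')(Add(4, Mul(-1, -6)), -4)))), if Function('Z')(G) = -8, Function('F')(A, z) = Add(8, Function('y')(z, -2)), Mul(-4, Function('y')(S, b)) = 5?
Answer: Rational(-356, 5) ≈ -71.200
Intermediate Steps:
Function('y')(S, b) = Rational(-5, 4) (Function('y')(S, b) = Mul(Rational(-1, 4), 5) = Rational(-5, 4))
Function('F')(A, z) = Rational(27, 4) (Function('F')(A, z) = Add(8, Rational(-5, 4)) = Rational(27, 4))
Function('K')(o) = Mul(2, o, Pow(Add(-8, o), -1)) (Function('K')(o) = Mul(Add(o, o), Pow(Add(o, -8), -1)) = Mul(Mul(2, o), Pow(Add(-8, o), -1)) = Mul(2, o, Pow(Add(-8, o), -1)))
Add(Function('v')(160), Mul(-1, Function('K')(Function('F')(Add(4, Mul(-1, -6)), -4)))) = Add(-82, Mul(-1, Mul(2, Rational(27, 4), Pow(Add(-8, Rational(27, 4)), -1)))) = Add(-82, Mul(-1, Mul(2, Rational(27, 4), Pow(Rational(-5, 4), -1)))) = Add(-82, Mul(-1, Mul(2, Rational(27, 4), Rational(-4, 5)))) = Add(-82, Mul(-1, Rational(-54, 5))) = Add(-82, Rational(54, 5)) = Rational(-356, 5)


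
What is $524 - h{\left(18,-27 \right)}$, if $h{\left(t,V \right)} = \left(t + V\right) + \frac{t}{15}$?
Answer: $\frac{2659}{5} \approx 531.8$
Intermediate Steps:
$h{\left(t,V \right)} = V + \frac{16 t}{15}$ ($h{\left(t,V \right)} = \left(V + t\right) + t \frac{1}{15} = \left(V + t\right) + \frac{t}{15} = V + \frac{16 t}{15}$)
$524 - h{\left(18,-27 \right)} = 524 - \left(-27 + \frac{16}{15} \cdot 18\right) = 524 - \left(-27 + \frac{96}{5}\right) = 524 - - \frac{39}{5} = 524 + \frac{39}{5} = \frac{2659}{5}$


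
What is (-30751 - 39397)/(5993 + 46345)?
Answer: -2698/2013 ≈ -1.3403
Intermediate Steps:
(-30751 - 39397)/(5993 + 46345) = -70148/52338 = -70148*1/52338 = -2698/2013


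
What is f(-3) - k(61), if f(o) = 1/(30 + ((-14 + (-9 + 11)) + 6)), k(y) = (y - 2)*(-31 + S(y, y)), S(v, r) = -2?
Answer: 46729/24 ≈ 1947.0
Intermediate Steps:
k(y) = 66 - 33*y (k(y) = (y - 2)*(-31 - 2) = (-2 + y)*(-33) = 66 - 33*y)
f(o) = 1/24 (f(o) = 1/(30 + ((-14 + 2) + 6)) = 1/(30 + (-12 + 6)) = 1/(30 - 6) = 1/24)
f(-3) - k(61) = 1/24 - (66 - 33*61) = 1/24 - (66 - 2013) = 1/24 - 1*(-1947) = 1/24 + 1947 = 46729/24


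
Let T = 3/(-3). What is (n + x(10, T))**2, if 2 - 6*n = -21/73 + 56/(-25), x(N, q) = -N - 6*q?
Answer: 1262878369/119902500 ≈ 10.533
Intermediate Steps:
T = -1 (T = 3*(-1/3) = -1)
n = 8263/10950 (n = 1/3 - (-21/73 + 56/(-25))/6 = 1/3 - (-21*1/73 + 56*(-1/25))/6 = 1/3 - (-21/73 - 56/25)/6 = 1/3 - 1/6*(-4613/1825) = 1/3 + 4613/10950 = 8263/10950 ≈ 0.75461)
(n + x(10, T))**2 = (8263/10950 + (-1*10 - 6*(-1)))**2 = (8263/10950 + (-10 + 6))**2 = (8263/10950 - 4)**2 = (-35537/10950)**2 = 1262878369/119902500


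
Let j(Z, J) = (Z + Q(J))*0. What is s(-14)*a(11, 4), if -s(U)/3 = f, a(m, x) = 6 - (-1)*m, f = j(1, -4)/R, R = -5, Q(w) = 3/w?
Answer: 0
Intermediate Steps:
j(Z, J) = 0 (j(Z, J) = (Z + 3/J)*0 = 0)
f = 0 (f = 0/(-5) = 0*(-⅕) = 0)
a(m, x) = 6 + m
s(U) = 0 (s(U) = -3*0 = 0)
s(-14)*a(11, 4) = 0*(6 + 11) = 0*17 = 0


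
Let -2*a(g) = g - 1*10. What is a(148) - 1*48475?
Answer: -48544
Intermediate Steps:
a(g) = 5 - g/2 (a(g) = -(g - 1*10)/2 = -(g - 10)/2 = -(-10 + g)/2 = 5 - g/2)
a(148) - 1*48475 = (5 - ½*148) - 1*48475 = (5 - 74) - 48475 = -69 - 48475 = -48544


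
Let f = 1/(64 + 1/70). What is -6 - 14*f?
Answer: -27866/4481 ≈ -6.2187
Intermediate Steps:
f = 70/4481 (f = 1/(64 + 1/70) = 1/(4481/70) = 70/4481 ≈ 0.015622)
-6 - 14*f = -6 - 14*70/4481 = -6 - 980/4481 = -27866/4481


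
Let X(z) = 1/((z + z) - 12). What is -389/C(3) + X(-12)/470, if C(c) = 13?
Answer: -6581893/219960 ≈ -29.923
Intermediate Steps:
X(z) = 1/(-12 + 2*z) (X(z) = 1/(2*z - 12) = 1/(-12 + 2*z))
-389/C(3) + X(-12)/470 = -389/13 + (1/(2*(-6 - 12)))/470 = -389*1/13 + ((1/2)/(-18))*(1/470) = -389/13 + ((1/2)*(-1/18))*(1/470) = -389/13 - 1/36*1/470 = -389/13 - 1/16920 = -6581893/219960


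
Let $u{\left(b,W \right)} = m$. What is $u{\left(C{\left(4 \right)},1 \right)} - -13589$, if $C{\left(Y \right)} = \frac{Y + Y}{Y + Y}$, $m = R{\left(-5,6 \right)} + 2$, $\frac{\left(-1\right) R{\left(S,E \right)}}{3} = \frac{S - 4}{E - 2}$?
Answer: $\frac{54391}{4} \approx 13598.0$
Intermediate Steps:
$R{\left(S,E \right)} = - \frac{3 \left(-4 + S\right)}{-2 + E}$ ($R{\left(S,E \right)} = - 3 \frac{S - 4}{E - 2} = - 3 \frac{-4 + S}{-2 + E} = - \frac{3 \left(-4 + S\right)}{-2 + E}$)
$m = \frac{35}{4}$ ($m = \frac{3 \left(4 - -5\right)}{-2 + 6} + 2 = \frac{3 \left(4 + 5\right)}{4} + 2 = 3 \cdot \frac{1}{4} \cdot 9 + 2 = \frac{27}{4} + 2 = \frac{35}{4} \approx 8.75$)
$C{\left(Y \right)} = 1$ ($C{\left(Y \right)} = \frac{2 Y}{2 Y} = 2 Y \frac{1}{2 Y} = 1$)
$u{\left(b,W \right)} = \frac{35}{4}$
$u{\left(C{\left(4 \right)},1 \right)} - -13589 = \frac{35}{4} - -13589 = \frac{35}{4} + 13589 = \frac{54391}{4}$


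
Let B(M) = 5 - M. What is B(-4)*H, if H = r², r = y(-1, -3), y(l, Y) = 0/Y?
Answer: 0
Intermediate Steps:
y(l, Y) = 0
r = 0
H = 0 (H = 0² = 0)
B(-4)*H = (5 - 1*(-4))*0 = (5 + 4)*0 = 9*0 = 0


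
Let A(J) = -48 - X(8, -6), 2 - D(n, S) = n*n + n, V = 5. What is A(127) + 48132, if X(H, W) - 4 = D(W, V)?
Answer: 48108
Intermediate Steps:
D(n, S) = 2 - n - n² (D(n, S) = 2 - (n*n + n) = 2 - (n² + n) = 2 - (n + n²) = 2 + (-n - n²) = 2 - n - n²)
X(H, W) = 6 - W - W² (X(H, W) = 4 + (2 - W - W²) = 6 - W - W²)
A(J) = -24 (A(J) = -48 - (6 - 1*(-6) - 1*(-6)²) = -48 - (6 + 6 - 1*36) = -48 - (6 + 6 - 36) = -48 - 1*(-24) = -48 + 24 = -24)
A(127) + 48132 = -24 + 48132 = 48108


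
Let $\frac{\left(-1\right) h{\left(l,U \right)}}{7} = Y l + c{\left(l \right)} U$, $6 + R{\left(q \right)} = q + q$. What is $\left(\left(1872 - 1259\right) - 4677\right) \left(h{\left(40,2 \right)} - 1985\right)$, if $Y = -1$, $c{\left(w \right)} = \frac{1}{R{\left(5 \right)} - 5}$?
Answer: $6872224$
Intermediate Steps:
$R{\left(q \right)} = -6 + 2 q$ ($R{\left(q \right)} = -6 + \left(q + q\right) = -6 + 2 q$)
$c{\left(w \right)} = -1$ ($c{\left(w \right)} = \frac{1}{\left(-6 + 2 \cdot 5\right) - 5} = \frac{1}{\left(-6 + 10\right) - 5} = \frac{1}{4 - 5} = \frac{1}{-1} = -1$)
$h{\left(l,U \right)} = 7 U + 7 l$ ($h{\left(l,U \right)} = - 7 \left(- l - U\right) = - 7 \left(- U - l\right) = 7 U + 7 l$)
$\left(\left(1872 - 1259\right) - 4677\right) \left(h{\left(40,2 \right)} - 1985\right) = \left(\left(1872 - 1259\right) - 4677\right) \left(\left(7 \cdot 2 + 7 \cdot 40\right) - 1985\right) = \left(613 - 4677\right) \left(\left(14 + 280\right) - 1985\right) = - 4064 \left(294 - 1985\right) = \left(-4064\right) \left(-1691\right) = 6872224$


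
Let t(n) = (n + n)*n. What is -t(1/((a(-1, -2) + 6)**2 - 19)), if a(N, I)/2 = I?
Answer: -2/225 ≈ -0.0088889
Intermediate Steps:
a(N, I) = 2*I
t(n) = 2*n**2 (t(n) = (2*n)*n = 2*n**2)
-t(1/((a(-1, -2) + 6)**2 - 19)) = -2*(1/((2*(-2) + 6)**2 - 19))**2 = -2*(1/((-4 + 6)**2 - 19))**2 = -2*(1/(2**2 - 19))**2 = -2*(1/(4 - 19))**2 = -2*(1/(-15))**2 = -2*(-1/15)**2 = -2/225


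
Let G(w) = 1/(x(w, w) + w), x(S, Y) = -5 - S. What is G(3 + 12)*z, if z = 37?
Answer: -37/5 ≈ -7.4000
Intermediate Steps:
G(w) = -⅕ (G(w) = 1/((-5 - w) + w) = 1/(-5) = -⅕)
G(3 + 12)*z = -⅕*37 = -37/5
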